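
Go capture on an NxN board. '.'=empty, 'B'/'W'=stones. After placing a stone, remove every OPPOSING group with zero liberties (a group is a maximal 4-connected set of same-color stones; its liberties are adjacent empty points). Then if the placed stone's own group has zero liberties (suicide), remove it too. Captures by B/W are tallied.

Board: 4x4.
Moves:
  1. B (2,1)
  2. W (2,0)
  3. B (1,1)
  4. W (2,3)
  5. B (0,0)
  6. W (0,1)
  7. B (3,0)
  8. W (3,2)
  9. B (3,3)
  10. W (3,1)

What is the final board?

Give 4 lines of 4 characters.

Answer: BW..
.B..
WB.W
.WW.

Derivation:
Move 1: B@(2,1) -> caps B=0 W=0
Move 2: W@(2,0) -> caps B=0 W=0
Move 3: B@(1,1) -> caps B=0 W=0
Move 4: W@(2,3) -> caps B=0 W=0
Move 5: B@(0,0) -> caps B=0 W=0
Move 6: W@(0,1) -> caps B=0 W=0
Move 7: B@(3,0) -> caps B=0 W=0
Move 8: W@(3,2) -> caps B=0 W=0
Move 9: B@(3,3) -> caps B=0 W=0
Move 10: W@(3,1) -> caps B=0 W=1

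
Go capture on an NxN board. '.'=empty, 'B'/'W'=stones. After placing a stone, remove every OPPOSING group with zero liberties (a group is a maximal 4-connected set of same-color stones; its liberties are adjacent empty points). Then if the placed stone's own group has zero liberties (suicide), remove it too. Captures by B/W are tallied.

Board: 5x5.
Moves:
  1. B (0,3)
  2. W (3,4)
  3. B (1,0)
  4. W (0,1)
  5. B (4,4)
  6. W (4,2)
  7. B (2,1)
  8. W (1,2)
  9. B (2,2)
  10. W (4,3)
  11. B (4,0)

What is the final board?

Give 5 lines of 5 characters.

Move 1: B@(0,3) -> caps B=0 W=0
Move 2: W@(3,4) -> caps B=0 W=0
Move 3: B@(1,0) -> caps B=0 W=0
Move 4: W@(0,1) -> caps B=0 W=0
Move 5: B@(4,4) -> caps B=0 W=0
Move 6: W@(4,2) -> caps B=0 W=0
Move 7: B@(2,1) -> caps B=0 W=0
Move 8: W@(1,2) -> caps B=0 W=0
Move 9: B@(2,2) -> caps B=0 W=0
Move 10: W@(4,3) -> caps B=0 W=1
Move 11: B@(4,0) -> caps B=0 W=1

Answer: .W.B.
B.W..
.BB..
....W
B.WW.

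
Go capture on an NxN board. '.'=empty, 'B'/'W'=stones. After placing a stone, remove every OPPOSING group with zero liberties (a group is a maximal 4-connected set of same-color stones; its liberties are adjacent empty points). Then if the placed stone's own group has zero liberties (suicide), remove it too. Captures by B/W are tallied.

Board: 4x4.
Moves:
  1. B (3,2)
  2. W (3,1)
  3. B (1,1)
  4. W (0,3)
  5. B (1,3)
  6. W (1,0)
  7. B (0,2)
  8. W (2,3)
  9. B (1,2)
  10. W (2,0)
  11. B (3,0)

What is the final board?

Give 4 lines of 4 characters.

Answer: ..B.
WBBB
W..W
.WB.

Derivation:
Move 1: B@(3,2) -> caps B=0 W=0
Move 2: W@(3,1) -> caps B=0 W=0
Move 3: B@(1,1) -> caps B=0 W=0
Move 4: W@(0,3) -> caps B=0 W=0
Move 5: B@(1,3) -> caps B=0 W=0
Move 6: W@(1,0) -> caps B=0 W=0
Move 7: B@(0,2) -> caps B=1 W=0
Move 8: W@(2,3) -> caps B=1 W=0
Move 9: B@(1,2) -> caps B=1 W=0
Move 10: W@(2,0) -> caps B=1 W=0
Move 11: B@(3,0) -> caps B=1 W=0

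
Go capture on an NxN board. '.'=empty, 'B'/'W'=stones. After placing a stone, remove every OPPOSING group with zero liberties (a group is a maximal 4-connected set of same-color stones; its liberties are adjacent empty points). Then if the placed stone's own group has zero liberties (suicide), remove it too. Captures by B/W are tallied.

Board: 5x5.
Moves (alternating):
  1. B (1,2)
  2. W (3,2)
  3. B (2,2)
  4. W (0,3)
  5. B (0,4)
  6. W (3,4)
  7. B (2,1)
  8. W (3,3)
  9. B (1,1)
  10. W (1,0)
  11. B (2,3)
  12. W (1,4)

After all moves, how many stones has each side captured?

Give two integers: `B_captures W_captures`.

Move 1: B@(1,2) -> caps B=0 W=0
Move 2: W@(3,2) -> caps B=0 W=0
Move 3: B@(2,2) -> caps B=0 W=0
Move 4: W@(0,3) -> caps B=0 W=0
Move 5: B@(0,4) -> caps B=0 W=0
Move 6: W@(3,4) -> caps B=0 W=0
Move 7: B@(2,1) -> caps B=0 W=0
Move 8: W@(3,3) -> caps B=0 W=0
Move 9: B@(1,1) -> caps B=0 W=0
Move 10: W@(1,0) -> caps B=0 W=0
Move 11: B@(2,3) -> caps B=0 W=0
Move 12: W@(1,4) -> caps B=0 W=1

Answer: 0 1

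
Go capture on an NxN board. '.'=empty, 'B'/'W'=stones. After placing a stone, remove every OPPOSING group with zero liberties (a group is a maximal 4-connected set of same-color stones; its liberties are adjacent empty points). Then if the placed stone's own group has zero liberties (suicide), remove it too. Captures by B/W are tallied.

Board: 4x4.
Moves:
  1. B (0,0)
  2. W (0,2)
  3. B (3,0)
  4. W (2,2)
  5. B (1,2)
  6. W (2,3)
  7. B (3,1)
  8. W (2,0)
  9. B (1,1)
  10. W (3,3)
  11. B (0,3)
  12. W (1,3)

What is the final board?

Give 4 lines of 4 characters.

Move 1: B@(0,0) -> caps B=0 W=0
Move 2: W@(0,2) -> caps B=0 W=0
Move 3: B@(3,0) -> caps B=0 W=0
Move 4: W@(2,2) -> caps B=0 W=0
Move 5: B@(1,2) -> caps B=0 W=0
Move 6: W@(2,3) -> caps B=0 W=0
Move 7: B@(3,1) -> caps B=0 W=0
Move 8: W@(2,0) -> caps B=0 W=0
Move 9: B@(1,1) -> caps B=0 W=0
Move 10: W@(3,3) -> caps B=0 W=0
Move 11: B@(0,3) -> caps B=0 W=0
Move 12: W@(1,3) -> caps B=0 W=1

Answer: B.W.
.BBW
W.WW
BB.W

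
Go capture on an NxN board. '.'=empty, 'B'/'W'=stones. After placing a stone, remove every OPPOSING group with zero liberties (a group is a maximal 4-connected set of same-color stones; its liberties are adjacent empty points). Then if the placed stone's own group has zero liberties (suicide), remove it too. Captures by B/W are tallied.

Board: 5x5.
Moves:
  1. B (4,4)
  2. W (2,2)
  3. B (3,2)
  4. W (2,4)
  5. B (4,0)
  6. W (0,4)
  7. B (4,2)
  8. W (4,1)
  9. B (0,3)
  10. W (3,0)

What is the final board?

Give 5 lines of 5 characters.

Answer: ...BW
.....
..W.W
W.B..
.WB.B

Derivation:
Move 1: B@(4,4) -> caps B=0 W=0
Move 2: W@(2,2) -> caps B=0 W=0
Move 3: B@(3,2) -> caps B=0 W=0
Move 4: W@(2,4) -> caps B=0 W=0
Move 5: B@(4,0) -> caps B=0 W=0
Move 6: W@(0,4) -> caps B=0 W=0
Move 7: B@(4,2) -> caps B=0 W=0
Move 8: W@(4,1) -> caps B=0 W=0
Move 9: B@(0,3) -> caps B=0 W=0
Move 10: W@(3,0) -> caps B=0 W=1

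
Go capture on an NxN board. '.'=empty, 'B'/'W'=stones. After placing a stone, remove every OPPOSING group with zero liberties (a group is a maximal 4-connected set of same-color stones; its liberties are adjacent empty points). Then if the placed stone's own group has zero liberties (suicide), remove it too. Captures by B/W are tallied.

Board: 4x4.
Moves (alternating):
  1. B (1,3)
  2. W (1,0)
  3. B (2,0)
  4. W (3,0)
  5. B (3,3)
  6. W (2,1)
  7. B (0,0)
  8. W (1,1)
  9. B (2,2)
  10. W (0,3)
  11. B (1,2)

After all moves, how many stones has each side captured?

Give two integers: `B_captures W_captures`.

Move 1: B@(1,3) -> caps B=0 W=0
Move 2: W@(1,0) -> caps B=0 W=0
Move 3: B@(2,0) -> caps B=0 W=0
Move 4: W@(3,0) -> caps B=0 W=0
Move 5: B@(3,3) -> caps B=0 W=0
Move 6: W@(2,1) -> caps B=0 W=1
Move 7: B@(0,0) -> caps B=0 W=1
Move 8: W@(1,1) -> caps B=0 W=1
Move 9: B@(2,2) -> caps B=0 W=1
Move 10: W@(0,3) -> caps B=0 W=1
Move 11: B@(1,2) -> caps B=0 W=1

Answer: 0 1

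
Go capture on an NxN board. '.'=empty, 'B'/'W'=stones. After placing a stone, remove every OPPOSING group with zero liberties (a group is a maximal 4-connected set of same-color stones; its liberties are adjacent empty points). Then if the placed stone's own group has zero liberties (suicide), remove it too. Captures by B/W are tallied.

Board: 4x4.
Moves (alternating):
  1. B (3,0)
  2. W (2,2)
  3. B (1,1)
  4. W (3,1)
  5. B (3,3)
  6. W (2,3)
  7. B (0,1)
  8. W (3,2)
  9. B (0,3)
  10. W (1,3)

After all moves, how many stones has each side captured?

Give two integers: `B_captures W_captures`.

Move 1: B@(3,0) -> caps B=0 W=0
Move 2: W@(2,2) -> caps B=0 W=0
Move 3: B@(1,1) -> caps B=0 W=0
Move 4: W@(3,1) -> caps B=0 W=0
Move 5: B@(3,3) -> caps B=0 W=0
Move 6: W@(2,3) -> caps B=0 W=0
Move 7: B@(0,1) -> caps B=0 W=0
Move 8: W@(3,2) -> caps B=0 W=1
Move 9: B@(0,3) -> caps B=0 W=1
Move 10: W@(1,3) -> caps B=0 W=1

Answer: 0 1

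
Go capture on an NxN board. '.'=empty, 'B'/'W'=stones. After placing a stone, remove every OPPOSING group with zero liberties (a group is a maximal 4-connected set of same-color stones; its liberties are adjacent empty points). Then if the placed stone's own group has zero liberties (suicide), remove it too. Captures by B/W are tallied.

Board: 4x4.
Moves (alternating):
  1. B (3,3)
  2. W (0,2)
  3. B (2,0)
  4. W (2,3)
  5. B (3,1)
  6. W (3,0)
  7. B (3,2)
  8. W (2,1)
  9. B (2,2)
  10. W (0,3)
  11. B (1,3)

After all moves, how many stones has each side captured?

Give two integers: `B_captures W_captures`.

Answer: 1 0

Derivation:
Move 1: B@(3,3) -> caps B=0 W=0
Move 2: W@(0,2) -> caps B=0 W=0
Move 3: B@(2,0) -> caps B=0 W=0
Move 4: W@(2,3) -> caps B=0 W=0
Move 5: B@(3,1) -> caps B=0 W=0
Move 6: W@(3,0) -> caps B=0 W=0
Move 7: B@(3,2) -> caps B=0 W=0
Move 8: W@(2,1) -> caps B=0 W=0
Move 9: B@(2,2) -> caps B=0 W=0
Move 10: W@(0,3) -> caps B=0 W=0
Move 11: B@(1,3) -> caps B=1 W=0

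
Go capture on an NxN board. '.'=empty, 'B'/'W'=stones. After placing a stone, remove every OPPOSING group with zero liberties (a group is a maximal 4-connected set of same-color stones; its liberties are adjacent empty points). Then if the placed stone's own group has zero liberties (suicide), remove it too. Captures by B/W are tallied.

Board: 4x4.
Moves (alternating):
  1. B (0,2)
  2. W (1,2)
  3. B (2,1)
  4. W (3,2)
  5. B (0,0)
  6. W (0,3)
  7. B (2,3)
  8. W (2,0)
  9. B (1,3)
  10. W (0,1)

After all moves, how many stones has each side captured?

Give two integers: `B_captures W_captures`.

Answer: 1 0

Derivation:
Move 1: B@(0,2) -> caps B=0 W=0
Move 2: W@(1,2) -> caps B=0 W=0
Move 3: B@(2,1) -> caps B=0 W=0
Move 4: W@(3,2) -> caps B=0 W=0
Move 5: B@(0,0) -> caps B=0 W=0
Move 6: W@(0,3) -> caps B=0 W=0
Move 7: B@(2,3) -> caps B=0 W=0
Move 8: W@(2,0) -> caps B=0 W=0
Move 9: B@(1,3) -> caps B=1 W=0
Move 10: W@(0,1) -> caps B=1 W=0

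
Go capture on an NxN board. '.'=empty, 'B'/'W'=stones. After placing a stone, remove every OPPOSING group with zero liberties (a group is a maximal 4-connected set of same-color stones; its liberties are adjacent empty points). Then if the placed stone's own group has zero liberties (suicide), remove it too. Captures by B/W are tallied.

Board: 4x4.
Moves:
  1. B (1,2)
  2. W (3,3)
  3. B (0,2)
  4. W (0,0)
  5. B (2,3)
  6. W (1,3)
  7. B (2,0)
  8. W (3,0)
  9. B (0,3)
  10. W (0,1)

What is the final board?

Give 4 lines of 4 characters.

Move 1: B@(1,2) -> caps B=0 W=0
Move 2: W@(3,3) -> caps B=0 W=0
Move 3: B@(0,2) -> caps B=0 W=0
Move 4: W@(0,0) -> caps B=0 W=0
Move 5: B@(2,3) -> caps B=0 W=0
Move 6: W@(1,3) -> caps B=0 W=0
Move 7: B@(2,0) -> caps B=0 W=0
Move 8: W@(3,0) -> caps B=0 W=0
Move 9: B@(0,3) -> caps B=1 W=0
Move 10: W@(0,1) -> caps B=1 W=0

Answer: WWBB
..B.
B..B
W..W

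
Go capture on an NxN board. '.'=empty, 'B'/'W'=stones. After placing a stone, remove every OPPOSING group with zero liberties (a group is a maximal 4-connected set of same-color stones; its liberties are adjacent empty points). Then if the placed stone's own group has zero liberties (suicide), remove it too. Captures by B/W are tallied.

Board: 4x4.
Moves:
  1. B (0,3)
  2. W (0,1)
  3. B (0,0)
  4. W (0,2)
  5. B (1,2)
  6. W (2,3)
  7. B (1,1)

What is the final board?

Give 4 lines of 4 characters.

Move 1: B@(0,3) -> caps B=0 W=0
Move 2: W@(0,1) -> caps B=0 W=0
Move 3: B@(0,0) -> caps B=0 W=0
Move 4: W@(0,2) -> caps B=0 W=0
Move 5: B@(1,2) -> caps B=0 W=0
Move 6: W@(2,3) -> caps B=0 W=0
Move 7: B@(1,1) -> caps B=2 W=0

Answer: B..B
.BB.
...W
....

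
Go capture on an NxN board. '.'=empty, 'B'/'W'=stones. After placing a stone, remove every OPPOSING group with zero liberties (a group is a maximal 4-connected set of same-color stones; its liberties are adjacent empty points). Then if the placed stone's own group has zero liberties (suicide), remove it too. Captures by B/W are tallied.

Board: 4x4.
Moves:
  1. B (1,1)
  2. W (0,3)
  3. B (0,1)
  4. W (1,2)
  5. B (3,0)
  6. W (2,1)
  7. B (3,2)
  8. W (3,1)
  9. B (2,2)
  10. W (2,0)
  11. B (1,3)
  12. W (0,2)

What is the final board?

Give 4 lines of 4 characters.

Answer: .B..
.B.B
WWB.
.WB.

Derivation:
Move 1: B@(1,1) -> caps B=0 W=0
Move 2: W@(0,3) -> caps B=0 W=0
Move 3: B@(0,1) -> caps B=0 W=0
Move 4: W@(1,2) -> caps B=0 W=0
Move 5: B@(3,0) -> caps B=0 W=0
Move 6: W@(2,1) -> caps B=0 W=0
Move 7: B@(3,2) -> caps B=0 W=0
Move 8: W@(3,1) -> caps B=0 W=0
Move 9: B@(2,2) -> caps B=0 W=0
Move 10: W@(2,0) -> caps B=0 W=1
Move 11: B@(1,3) -> caps B=0 W=1
Move 12: W@(0,2) -> caps B=0 W=1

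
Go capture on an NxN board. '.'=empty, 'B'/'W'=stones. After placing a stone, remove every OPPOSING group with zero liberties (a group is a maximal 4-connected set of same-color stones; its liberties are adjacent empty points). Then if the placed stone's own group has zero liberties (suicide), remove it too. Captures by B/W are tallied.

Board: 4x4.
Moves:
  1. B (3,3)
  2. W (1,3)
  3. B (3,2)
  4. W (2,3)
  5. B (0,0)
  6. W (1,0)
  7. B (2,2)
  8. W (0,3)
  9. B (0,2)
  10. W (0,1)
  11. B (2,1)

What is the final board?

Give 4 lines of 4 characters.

Answer: .WBW
W..W
.BBW
..BB

Derivation:
Move 1: B@(3,3) -> caps B=0 W=0
Move 2: W@(1,3) -> caps B=0 W=0
Move 3: B@(3,2) -> caps B=0 W=0
Move 4: W@(2,3) -> caps B=0 W=0
Move 5: B@(0,0) -> caps B=0 W=0
Move 6: W@(1,0) -> caps B=0 W=0
Move 7: B@(2,2) -> caps B=0 W=0
Move 8: W@(0,3) -> caps B=0 W=0
Move 9: B@(0,2) -> caps B=0 W=0
Move 10: W@(0,1) -> caps B=0 W=1
Move 11: B@(2,1) -> caps B=0 W=1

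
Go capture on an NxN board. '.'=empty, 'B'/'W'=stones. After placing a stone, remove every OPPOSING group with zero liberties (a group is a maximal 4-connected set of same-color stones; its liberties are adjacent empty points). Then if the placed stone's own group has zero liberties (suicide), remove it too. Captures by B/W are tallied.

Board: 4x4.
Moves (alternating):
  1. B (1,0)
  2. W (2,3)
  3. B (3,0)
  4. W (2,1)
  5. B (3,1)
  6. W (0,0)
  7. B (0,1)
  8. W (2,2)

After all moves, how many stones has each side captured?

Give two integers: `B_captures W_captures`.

Answer: 1 0

Derivation:
Move 1: B@(1,0) -> caps B=0 W=0
Move 2: W@(2,3) -> caps B=0 W=0
Move 3: B@(3,0) -> caps B=0 W=0
Move 4: W@(2,1) -> caps B=0 W=0
Move 5: B@(3,1) -> caps B=0 W=0
Move 6: W@(0,0) -> caps B=0 W=0
Move 7: B@(0,1) -> caps B=1 W=0
Move 8: W@(2,2) -> caps B=1 W=0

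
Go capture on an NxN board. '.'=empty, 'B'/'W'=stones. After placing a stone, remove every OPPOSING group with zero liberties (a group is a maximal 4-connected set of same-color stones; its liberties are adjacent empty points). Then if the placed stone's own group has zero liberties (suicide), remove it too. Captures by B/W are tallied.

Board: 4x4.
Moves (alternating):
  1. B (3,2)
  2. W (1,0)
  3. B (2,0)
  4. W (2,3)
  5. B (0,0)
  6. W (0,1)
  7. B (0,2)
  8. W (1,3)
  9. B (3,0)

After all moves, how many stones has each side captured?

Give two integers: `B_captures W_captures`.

Move 1: B@(3,2) -> caps B=0 W=0
Move 2: W@(1,0) -> caps B=0 W=0
Move 3: B@(2,0) -> caps B=0 W=0
Move 4: W@(2,3) -> caps B=0 W=0
Move 5: B@(0,0) -> caps B=0 W=0
Move 6: W@(0,1) -> caps B=0 W=1
Move 7: B@(0,2) -> caps B=0 W=1
Move 8: W@(1,3) -> caps B=0 W=1
Move 9: B@(3,0) -> caps B=0 W=1

Answer: 0 1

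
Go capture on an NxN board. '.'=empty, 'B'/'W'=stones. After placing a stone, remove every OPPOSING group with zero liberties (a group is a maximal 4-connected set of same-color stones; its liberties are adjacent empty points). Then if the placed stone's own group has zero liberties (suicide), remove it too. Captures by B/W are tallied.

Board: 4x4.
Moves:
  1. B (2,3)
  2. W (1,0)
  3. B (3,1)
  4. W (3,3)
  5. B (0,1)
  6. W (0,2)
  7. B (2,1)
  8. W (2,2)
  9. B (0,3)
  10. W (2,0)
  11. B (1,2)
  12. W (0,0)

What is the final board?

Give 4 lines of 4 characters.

Answer: WB.B
W.B.
WBWB
.B.W

Derivation:
Move 1: B@(2,3) -> caps B=0 W=0
Move 2: W@(1,0) -> caps B=0 W=0
Move 3: B@(3,1) -> caps B=0 W=0
Move 4: W@(3,3) -> caps B=0 W=0
Move 5: B@(0,1) -> caps B=0 W=0
Move 6: W@(0,2) -> caps B=0 W=0
Move 7: B@(2,1) -> caps B=0 W=0
Move 8: W@(2,2) -> caps B=0 W=0
Move 9: B@(0,3) -> caps B=0 W=0
Move 10: W@(2,0) -> caps B=0 W=0
Move 11: B@(1,2) -> caps B=1 W=0
Move 12: W@(0,0) -> caps B=1 W=0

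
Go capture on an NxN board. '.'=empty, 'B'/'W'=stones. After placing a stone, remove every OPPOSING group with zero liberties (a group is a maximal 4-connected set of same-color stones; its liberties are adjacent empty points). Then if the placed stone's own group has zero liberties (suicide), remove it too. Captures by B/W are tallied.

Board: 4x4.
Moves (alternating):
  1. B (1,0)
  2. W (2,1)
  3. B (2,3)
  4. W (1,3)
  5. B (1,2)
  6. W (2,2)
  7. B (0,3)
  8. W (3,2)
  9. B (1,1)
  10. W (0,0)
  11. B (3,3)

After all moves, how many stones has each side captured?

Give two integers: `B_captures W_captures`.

Move 1: B@(1,0) -> caps B=0 W=0
Move 2: W@(2,1) -> caps B=0 W=0
Move 3: B@(2,3) -> caps B=0 W=0
Move 4: W@(1,3) -> caps B=0 W=0
Move 5: B@(1,2) -> caps B=0 W=0
Move 6: W@(2,2) -> caps B=0 W=0
Move 7: B@(0,3) -> caps B=1 W=0
Move 8: W@(3,2) -> caps B=1 W=0
Move 9: B@(1,1) -> caps B=1 W=0
Move 10: W@(0,0) -> caps B=1 W=0
Move 11: B@(3,3) -> caps B=1 W=0

Answer: 1 0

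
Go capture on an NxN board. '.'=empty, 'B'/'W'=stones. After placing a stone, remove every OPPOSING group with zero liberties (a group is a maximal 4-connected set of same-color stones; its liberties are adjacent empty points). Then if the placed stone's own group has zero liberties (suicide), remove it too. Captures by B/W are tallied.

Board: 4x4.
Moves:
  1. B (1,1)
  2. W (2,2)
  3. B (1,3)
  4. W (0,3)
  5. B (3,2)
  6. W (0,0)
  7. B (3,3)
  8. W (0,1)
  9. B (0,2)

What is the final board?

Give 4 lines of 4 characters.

Move 1: B@(1,1) -> caps B=0 W=0
Move 2: W@(2,2) -> caps B=0 W=0
Move 3: B@(1,3) -> caps B=0 W=0
Move 4: W@(0,3) -> caps B=0 W=0
Move 5: B@(3,2) -> caps B=0 W=0
Move 6: W@(0,0) -> caps B=0 W=0
Move 7: B@(3,3) -> caps B=0 W=0
Move 8: W@(0,1) -> caps B=0 W=0
Move 9: B@(0,2) -> caps B=1 W=0

Answer: WWB.
.B.B
..W.
..BB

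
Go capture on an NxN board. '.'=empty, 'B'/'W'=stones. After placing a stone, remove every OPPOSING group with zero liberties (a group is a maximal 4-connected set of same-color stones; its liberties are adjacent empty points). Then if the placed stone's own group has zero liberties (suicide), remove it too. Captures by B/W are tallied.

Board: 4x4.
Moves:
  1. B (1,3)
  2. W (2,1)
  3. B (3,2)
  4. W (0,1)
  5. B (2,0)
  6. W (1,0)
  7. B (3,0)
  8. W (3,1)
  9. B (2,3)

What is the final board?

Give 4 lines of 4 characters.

Answer: .W..
W..B
.W.B
.WB.

Derivation:
Move 1: B@(1,3) -> caps B=0 W=0
Move 2: W@(2,1) -> caps B=0 W=0
Move 3: B@(3,2) -> caps B=0 W=0
Move 4: W@(0,1) -> caps B=0 W=0
Move 5: B@(2,0) -> caps B=0 W=0
Move 6: W@(1,0) -> caps B=0 W=0
Move 7: B@(3,0) -> caps B=0 W=0
Move 8: W@(3,1) -> caps B=0 W=2
Move 9: B@(2,3) -> caps B=0 W=2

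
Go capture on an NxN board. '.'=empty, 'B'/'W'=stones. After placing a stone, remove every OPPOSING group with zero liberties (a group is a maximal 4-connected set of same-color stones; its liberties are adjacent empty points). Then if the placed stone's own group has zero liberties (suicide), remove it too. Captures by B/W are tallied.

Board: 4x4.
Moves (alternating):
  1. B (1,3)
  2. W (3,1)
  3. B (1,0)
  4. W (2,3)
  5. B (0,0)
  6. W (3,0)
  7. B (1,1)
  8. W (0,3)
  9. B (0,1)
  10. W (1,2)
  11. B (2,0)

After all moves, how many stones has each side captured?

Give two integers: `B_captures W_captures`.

Move 1: B@(1,3) -> caps B=0 W=0
Move 2: W@(3,1) -> caps B=0 W=0
Move 3: B@(1,0) -> caps B=0 W=0
Move 4: W@(2,3) -> caps B=0 W=0
Move 5: B@(0,0) -> caps B=0 W=0
Move 6: W@(3,0) -> caps B=0 W=0
Move 7: B@(1,1) -> caps B=0 W=0
Move 8: W@(0,3) -> caps B=0 W=0
Move 9: B@(0,1) -> caps B=0 W=0
Move 10: W@(1,2) -> caps B=0 W=1
Move 11: B@(2,0) -> caps B=0 W=1

Answer: 0 1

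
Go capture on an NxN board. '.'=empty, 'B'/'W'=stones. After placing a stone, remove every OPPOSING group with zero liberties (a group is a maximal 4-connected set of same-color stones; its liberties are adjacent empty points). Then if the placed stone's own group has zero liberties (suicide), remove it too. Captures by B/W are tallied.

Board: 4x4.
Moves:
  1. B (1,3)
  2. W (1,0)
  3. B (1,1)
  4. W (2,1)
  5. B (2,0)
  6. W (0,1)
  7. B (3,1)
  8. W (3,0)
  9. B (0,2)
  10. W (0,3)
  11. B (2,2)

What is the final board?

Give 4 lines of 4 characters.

Answer: .WB.
WB.B
.WB.
WB..

Derivation:
Move 1: B@(1,3) -> caps B=0 W=0
Move 2: W@(1,0) -> caps B=0 W=0
Move 3: B@(1,1) -> caps B=0 W=0
Move 4: W@(2,1) -> caps B=0 W=0
Move 5: B@(2,0) -> caps B=0 W=0
Move 6: W@(0,1) -> caps B=0 W=0
Move 7: B@(3,1) -> caps B=0 W=0
Move 8: W@(3,0) -> caps B=0 W=1
Move 9: B@(0,2) -> caps B=0 W=1
Move 10: W@(0,3) -> caps B=0 W=1
Move 11: B@(2,2) -> caps B=0 W=1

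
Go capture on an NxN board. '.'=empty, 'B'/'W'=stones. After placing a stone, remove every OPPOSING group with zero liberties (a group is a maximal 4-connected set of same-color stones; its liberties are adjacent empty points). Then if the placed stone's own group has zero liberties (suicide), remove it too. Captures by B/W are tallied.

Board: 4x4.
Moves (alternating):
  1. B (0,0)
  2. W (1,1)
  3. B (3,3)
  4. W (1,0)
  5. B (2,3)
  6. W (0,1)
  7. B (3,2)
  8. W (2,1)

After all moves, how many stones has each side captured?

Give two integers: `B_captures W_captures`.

Move 1: B@(0,0) -> caps B=0 W=0
Move 2: W@(1,1) -> caps B=0 W=0
Move 3: B@(3,3) -> caps B=0 W=0
Move 4: W@(1,0) -> caps B=0 W=0
Move 5: B@(2,3) -> caps B=0 W=0
Move 6: W@(0,1) -> caps B=0 W=1
Move 7: B@(3,2) -> caps B=0 W=1
Move 8: W@(2,1) -> caps B=0 W=1

Answer: 0 1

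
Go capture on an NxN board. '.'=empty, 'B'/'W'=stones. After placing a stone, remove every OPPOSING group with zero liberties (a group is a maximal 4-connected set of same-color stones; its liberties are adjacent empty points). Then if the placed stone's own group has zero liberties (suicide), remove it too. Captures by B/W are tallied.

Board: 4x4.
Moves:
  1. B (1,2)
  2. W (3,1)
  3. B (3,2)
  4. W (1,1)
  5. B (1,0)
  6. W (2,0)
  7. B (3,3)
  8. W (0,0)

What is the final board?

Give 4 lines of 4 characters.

Move 1: B@(1,2) -> caps B=0 W=0
Move 2: W@(3,1) -> caps B=0 W=0
Move 3: B@(3,2) -> caps B=0 W=0
Move 4: W@(1,1) -> caps B=0 W=0
Move 5: B@(1,0) -> caps B=0 W=0
Move 6: W@(2,0) -> caps B=0 W=0
Move 7: B@(3,3) -> caps B=0 W=0
Move 8: W@(0,0) -> caps B=0 W=1

Answer: W...
.WB.
W...
.WBB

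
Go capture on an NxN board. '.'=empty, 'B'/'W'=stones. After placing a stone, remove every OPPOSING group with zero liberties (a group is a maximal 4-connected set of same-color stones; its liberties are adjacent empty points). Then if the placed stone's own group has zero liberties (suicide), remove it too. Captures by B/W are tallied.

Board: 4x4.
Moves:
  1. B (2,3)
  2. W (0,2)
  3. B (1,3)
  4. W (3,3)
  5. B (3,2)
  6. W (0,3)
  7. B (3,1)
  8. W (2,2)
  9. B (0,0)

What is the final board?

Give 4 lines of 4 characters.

Move 1: B@(2,3) -> caps B=0 W=0
Move 2: W@(0,2) -> caps B=0 W=0
Move 3: B@(1,3) -> caps B=0 W=0
Move 4: W@(3,3) -> caps B=0 W=0
Move 5: B@(3,2) -> caps B=1 W=0
Move 6: W@(0,3) -> caps B=1 W=0
Move 7: B@(3,1) -> caps B=1 W=0
Move 8: W@(2,2) -> caps B=1 W=0
Move 9: B@(0,0) -> caps B=1 W=0

Answer: B.WW
...B
..WB
.BB.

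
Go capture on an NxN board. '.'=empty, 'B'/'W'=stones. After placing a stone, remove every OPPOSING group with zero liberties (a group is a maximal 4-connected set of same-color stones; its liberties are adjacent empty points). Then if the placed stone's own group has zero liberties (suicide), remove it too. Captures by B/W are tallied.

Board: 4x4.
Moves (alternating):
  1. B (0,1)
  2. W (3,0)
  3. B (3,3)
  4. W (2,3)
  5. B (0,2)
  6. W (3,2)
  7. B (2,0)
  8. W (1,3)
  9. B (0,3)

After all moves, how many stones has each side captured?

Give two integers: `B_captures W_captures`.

Answer: 0 1

Derivation:
Move 1: B@(0,1) -> caps B=0 W=0
Move 2: W@(3,0) -> caps B=0 W=0
Move 3: B@(3,3) -> caps B=0 W=0
Move 4: W@(2,3) -> caps B=0 W=0
Move 5: B@(0,2) -> caps B=0 W=0
Move 6: W@(3,2) -> caps B=0 W=1
Move 7: B@(2,0) -> caps B=0 W=1
Move 8: W@(1,3) -> caps B=0 W=1
Move 9: B@(0,3) -> caps B=0 W=1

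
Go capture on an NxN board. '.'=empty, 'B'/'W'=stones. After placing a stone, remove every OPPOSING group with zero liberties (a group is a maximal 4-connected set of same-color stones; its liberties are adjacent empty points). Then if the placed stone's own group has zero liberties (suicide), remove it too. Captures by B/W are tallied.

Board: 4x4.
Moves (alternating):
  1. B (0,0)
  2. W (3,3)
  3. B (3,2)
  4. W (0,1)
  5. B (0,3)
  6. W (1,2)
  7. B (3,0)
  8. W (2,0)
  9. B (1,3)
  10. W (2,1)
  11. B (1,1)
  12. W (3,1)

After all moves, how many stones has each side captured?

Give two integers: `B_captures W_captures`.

Answer: 0 1

Derivation:
Move 1: B@(0,0) -> caps B=0 W=0
Move 2: W@(3,3) -> caps B=0 W=0
Move 3: B@(3,2) -> caps B=0 W=0
Move 4: W@(0,1) -> caps B=0 W=0
Move 5: B@(0,3) -> caps B=0 W=0
Move 6: W@(1,2) -> caps B=0 W=0
Move 7: B@(3,0) -> caps B=0 W=0
Move 8: W@(2,0) -> caps B=0 W=0
Move 9: B@(1,3) -> caps B=0 W=0
Move 10: W@(2,1) -> caps B=0 W=0
Move 11: B@(1,1) -> caps B=0 W=0
Move 12: W@(3,1) -> caps B=0 W=1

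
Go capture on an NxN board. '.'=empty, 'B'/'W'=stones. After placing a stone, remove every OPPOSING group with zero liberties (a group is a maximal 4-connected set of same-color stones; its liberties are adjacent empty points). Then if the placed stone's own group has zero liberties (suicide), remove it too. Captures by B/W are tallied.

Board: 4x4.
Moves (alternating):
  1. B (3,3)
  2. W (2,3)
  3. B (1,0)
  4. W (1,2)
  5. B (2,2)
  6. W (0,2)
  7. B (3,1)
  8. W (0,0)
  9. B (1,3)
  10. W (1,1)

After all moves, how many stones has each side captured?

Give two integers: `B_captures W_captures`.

Answer: 1 0

Derivation:
Move 1: B@(3,3) -> caps B=0 W=0
Move 2: W@(2,3) -> caps B=0 W=0
Move 3: B@(1,0) -> caps B=0 W=0
Move 4: W@(1,2) -> caps B=0 W=0
Move 5: B@(2,2) -> caps B=0 W=0
Move 6: W@(0,2) -> caps B=0 W=0
Move 7: B@(3,1) -> caps B=0 W=0
Move 8: W@(0,0) -> caps B=0 W=0
Move 9: B@(1,3) -> caps B=1 W=0
Move 10: W@(1,1) -> caps B=1 W=0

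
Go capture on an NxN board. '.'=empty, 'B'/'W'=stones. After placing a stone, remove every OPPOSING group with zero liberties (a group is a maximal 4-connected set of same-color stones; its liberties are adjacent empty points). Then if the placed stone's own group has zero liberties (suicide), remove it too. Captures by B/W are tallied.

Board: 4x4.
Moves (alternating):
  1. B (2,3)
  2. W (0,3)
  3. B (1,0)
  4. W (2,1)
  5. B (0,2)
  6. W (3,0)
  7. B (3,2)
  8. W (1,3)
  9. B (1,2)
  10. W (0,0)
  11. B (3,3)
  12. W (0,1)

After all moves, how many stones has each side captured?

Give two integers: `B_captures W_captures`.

Answer: 2 0

Derivation:
Move 1: B@(2,3) -> caps B=0 W=0
Move 2: W@(0,3) -> caps B=0 W=0
Move 3: B@(1,0) -> caps B=0 W=0
Move 4: W@(2,1) -> caps B=0 W=0
Move 5: B@(0,2) -> caps B=0 W=0
Move 6: W@(3,0) -> caps B=0 W=0
Move 7: B@(3,2) -> caps B=0 W=0
Move 8: W@(1,3) -> caps B=0 W=0
Move 9: B@(1,2) -> caps B=2 W=0
Move 10: W@(0,0) -> caps B=2 W=0
Move 11: B@(3,3) -> caps B=2 W=0
Move 12: W@(0,1) -> caps B=2 W=0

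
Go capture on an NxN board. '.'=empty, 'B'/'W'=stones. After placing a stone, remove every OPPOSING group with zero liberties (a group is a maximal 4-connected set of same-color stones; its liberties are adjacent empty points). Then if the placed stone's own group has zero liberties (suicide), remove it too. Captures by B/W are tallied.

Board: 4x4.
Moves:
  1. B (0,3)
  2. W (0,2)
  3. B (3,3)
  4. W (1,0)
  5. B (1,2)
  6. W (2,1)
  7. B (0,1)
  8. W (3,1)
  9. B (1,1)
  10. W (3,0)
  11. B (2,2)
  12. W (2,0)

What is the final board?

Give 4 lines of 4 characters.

Move 1: B@(0,3) -> caps B=0 W=0
Move 2: W@(0,2) -> caps B=0 W=0
Move 3: B@(3,3) -> caps B=0 W=0
Move 4: W@(1,0) -> caps B=0 W=0
Move 5: B@(1,2) -> caps B=0 W=0
Move 6: W@(2,1) -> caps B=0 W=0
Move 7: B@(0,1) -> caps B=1 W=0
Move 8: W@(3,1) -> caps B=1 W=0
Move 9: B@(1,1) -> caps B=1 W=0
Move 10: W@(3,0) -> caps B=1 W=0
Move 11: B@(2,2) -> caps B=1 W=0
Move 12: W@(2,0) -> caps B=1 W=0

Answer: .B.B
WBB.
WWB.
WW.B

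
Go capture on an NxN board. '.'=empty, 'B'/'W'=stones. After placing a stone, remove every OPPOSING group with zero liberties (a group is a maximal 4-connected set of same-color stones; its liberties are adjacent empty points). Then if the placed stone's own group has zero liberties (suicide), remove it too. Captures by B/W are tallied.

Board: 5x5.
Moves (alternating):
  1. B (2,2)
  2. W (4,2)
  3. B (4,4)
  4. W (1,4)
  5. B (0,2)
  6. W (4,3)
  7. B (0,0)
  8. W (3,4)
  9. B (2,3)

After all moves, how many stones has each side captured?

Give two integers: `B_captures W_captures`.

Move 1: B@(2,2) -> caps B=0 W=0
Move 2: W@(4,2) -> caps B=0 W=0
Move 3: B@(4,4) -> caps B=0 W=0
Move 4: W@(1,4) -> caps B=0 W=0
Move 5: B@(0,2) -> caps B=0 W=0
Move 6: W@(4,3) -> caps B=0 W=0
Move 7: B@(0,0) -> caps B=0 W=0
Move 8: W@(3,4) -> caps B=0 W=1
Move 9: B@(2,3) -> caps B=0 W=1

Answer: 0 1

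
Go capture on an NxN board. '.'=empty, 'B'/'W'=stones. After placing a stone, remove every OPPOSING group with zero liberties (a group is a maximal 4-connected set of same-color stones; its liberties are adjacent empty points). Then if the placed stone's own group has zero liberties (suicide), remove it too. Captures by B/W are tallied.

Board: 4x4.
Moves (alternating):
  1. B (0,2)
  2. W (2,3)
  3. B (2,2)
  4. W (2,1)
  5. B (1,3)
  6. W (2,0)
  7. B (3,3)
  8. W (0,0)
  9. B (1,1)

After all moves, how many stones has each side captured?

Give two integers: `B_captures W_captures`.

Move 1: B@(0,2) -> caps B=0 W=0
Move 2: W@(2,3) -> caps B=0 W=0
Move 3: B@(2,2) -> caps B=0 W=0
Move 4: W@(2,1) -> caps B=0 W=0
Move 5: B@(1,3) -> caps B=0 W=0
Move 6: W@(2,0) -> caps B=0 W=0
Move 7: B@(3,3) -> caps B=1 W=0
Move 8: W@(0,0) -> caps B=1 W=0
Move 9: B@(1,1) -> caps B=1 W=0

Answer: 1 0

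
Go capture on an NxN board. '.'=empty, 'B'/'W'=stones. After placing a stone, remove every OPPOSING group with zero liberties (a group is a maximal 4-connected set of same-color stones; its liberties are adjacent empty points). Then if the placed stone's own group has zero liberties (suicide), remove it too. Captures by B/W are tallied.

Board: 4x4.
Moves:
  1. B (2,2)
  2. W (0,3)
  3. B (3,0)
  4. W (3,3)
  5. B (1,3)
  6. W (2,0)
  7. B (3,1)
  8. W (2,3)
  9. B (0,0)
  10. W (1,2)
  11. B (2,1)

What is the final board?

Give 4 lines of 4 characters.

Answer: B..W
..W.
WBBW
BB.W

Derivation:
Move 1: B@(2,2) -> caps B=0 W=0
Move 2: W@(0,3) -> caps B=0 W=0
Move 3: B@(3,0) -> caps B=0 W=0
Move 4: W@(3,3) -> caps B=0 W=0
Move 5: B@(1,3) -> caps B=0 W=0
Move 6: W@(2,0) -> caps B=0 W=0
Move 7: B@(3,1) -> caps B=0 W=0
Move 8: W@(2,3) -> caps B=0 W=0
Move 9: B@(0,0) -> caps B=0 W=0
Move 10: W@(1,2) -> caps B=0 W=1
Move 11: B@(2,1) -> caps B=0 W=1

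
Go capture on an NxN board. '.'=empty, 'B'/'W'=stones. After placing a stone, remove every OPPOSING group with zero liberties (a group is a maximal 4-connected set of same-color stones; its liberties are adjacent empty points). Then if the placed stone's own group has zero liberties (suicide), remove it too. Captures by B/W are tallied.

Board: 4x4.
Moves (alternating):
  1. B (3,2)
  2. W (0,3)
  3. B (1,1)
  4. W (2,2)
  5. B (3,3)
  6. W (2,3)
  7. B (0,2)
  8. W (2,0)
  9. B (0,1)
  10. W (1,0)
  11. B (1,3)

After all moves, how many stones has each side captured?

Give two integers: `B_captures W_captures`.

Move 1: B@(3,2) -> caps B=0 W=0
Move 2: W@(0,3) -> caps B=0 W=0
Move 3: B@(1,1) -> caps B=0 W=0
Move 4: W@(2,2) -> caps B=0 W=0
Move 5: B@(3,3) -> caps B=0 W=0
Move 6: W@(2,3) -> caps B=0 W=0
Move 7: B@(0,2) -> caps B=0 W=0
Move 8: W@(2,0) -> caps B=0 W=0
Move 9: B@(0,1) -> caps B=0 W=0
Move 10: W@(1,0) -> caps B=0 W=0
Move 11: B@(1,3) -> caps B=1 W=0

Answer: 1 0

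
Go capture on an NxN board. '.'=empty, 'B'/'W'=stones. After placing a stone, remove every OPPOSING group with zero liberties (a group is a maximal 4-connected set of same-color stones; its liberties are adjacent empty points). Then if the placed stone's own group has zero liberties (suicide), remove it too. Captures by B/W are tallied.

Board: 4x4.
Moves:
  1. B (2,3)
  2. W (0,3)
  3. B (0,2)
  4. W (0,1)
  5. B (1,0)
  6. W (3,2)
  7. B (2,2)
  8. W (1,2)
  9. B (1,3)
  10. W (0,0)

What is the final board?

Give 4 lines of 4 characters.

Move 1: B@(2,3) -> caps B=0 W=0
Move 2: W@(0,3) -> caps B=0 W=0
Move 3: B@(0,2) -> caps B=0 W=0
Move 4: W@(0,1) -> caps B=0 W=0
Move 5: B@(1,0) -> caps B=0 W=0
Move 6: W@(3,2) -> caps B=0 W=0
Move 7: B@(2,2) -> caps B=0 W=0
Move 8: W@(1,2) -> caps B=0 W=1
Move 9: B@(1,3) -> caps B=0 W=1
Move 10: W@(0,0) -> caps B=0 W=1

Answer: WW.W
B.WB
..BB
..W.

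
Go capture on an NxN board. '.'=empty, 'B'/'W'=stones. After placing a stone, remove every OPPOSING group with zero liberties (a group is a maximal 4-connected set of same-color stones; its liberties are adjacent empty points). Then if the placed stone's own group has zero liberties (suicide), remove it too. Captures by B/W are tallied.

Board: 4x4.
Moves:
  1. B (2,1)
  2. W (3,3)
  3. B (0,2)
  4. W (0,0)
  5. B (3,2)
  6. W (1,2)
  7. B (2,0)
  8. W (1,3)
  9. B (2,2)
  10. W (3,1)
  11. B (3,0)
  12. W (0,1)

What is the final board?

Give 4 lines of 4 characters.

Answer: WWB.
..WW
BBB.
B.BW

Derivation:
Move 1: B@(2,1) -> caps B=0 W=0
Move 2: W@(3,3) -> caps B=0 W=0
Move 3: B@(0,2) -> caps B=0 W=0
Move 4: W@(0,0) -> caps B=0 W=0
Move 5: B@(3,2) -> caps B=0 W=0
Move 6: W@(1,2) -> caps B=0 W=0
Move 7: B@(2,0) -> caps B=0 W=0
Move 8: W@(1,3) -> caps B=0 W=0
Move 9: B@(2,2) -> caps B=0 W=0
Move 10: W@(3,1) -> caps B=0 W=0
Move 11: B@(3,0) -> caps B=1 W=0
Move 12: W@(0,1) -> caps B=1 W=0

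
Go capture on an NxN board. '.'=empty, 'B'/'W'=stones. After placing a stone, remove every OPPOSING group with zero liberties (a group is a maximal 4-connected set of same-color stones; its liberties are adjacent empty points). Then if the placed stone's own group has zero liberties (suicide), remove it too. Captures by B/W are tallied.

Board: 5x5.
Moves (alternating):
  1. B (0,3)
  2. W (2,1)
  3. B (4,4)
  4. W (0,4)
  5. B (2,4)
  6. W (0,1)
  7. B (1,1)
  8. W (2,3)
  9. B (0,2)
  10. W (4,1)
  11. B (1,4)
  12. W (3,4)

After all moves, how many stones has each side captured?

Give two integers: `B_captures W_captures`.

Move 1: B@(0,3) -> caps B=0 W=0
Move 2: W@(2,1) -> caps B=0 W=0
Move 3: B@(4,4) -> caps B=0 W=0
Move 4: W@(0,4) -> caps B=0 W=0
Move 5: B@(2,4) -> caps B=0 W=0
Move 6: W@(0,1) -> caps B=0 W=0
Move 7: B@(1,1) -> caps B=0 W=0
Move 8: W@(2,3) -> caps B=0 W=0
Move 9: B@(0,2) -> caps B=0 W=0
Move 10: W@(4,1) -> caps B=0 W=0
Move 11: B@(1,4) -> caps B=1 W=0
Move 12: W@(3,4) -> caps B=1 W=0

Answer: 1 0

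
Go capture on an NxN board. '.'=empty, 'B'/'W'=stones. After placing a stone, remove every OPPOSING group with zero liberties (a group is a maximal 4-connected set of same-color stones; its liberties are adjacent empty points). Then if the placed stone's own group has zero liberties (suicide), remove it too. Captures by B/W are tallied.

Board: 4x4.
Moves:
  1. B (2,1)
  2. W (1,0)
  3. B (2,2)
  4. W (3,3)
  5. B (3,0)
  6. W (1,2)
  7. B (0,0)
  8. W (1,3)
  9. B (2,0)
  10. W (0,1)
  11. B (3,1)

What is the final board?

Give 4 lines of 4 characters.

Answer: .W..
W.WW
BBB.
BB.W

Derivation:
Move 1: B@(2,1) -> caps B=0 W=0
Move 2: W@(1,0) -> caps B=0 W=0
Move 3: B@(2,2) -> caps B=0 W=0
Move 4: W@(3,3) -> caps B=0 W=0
Move 5: B@(3,0) -> caps B=0 W=0
Move 6: W@(1,2) -> caps B=0 W=0
Move 7: B@(0,0) -> caps B=0 W=0
Move 8: W@(1,3) -> caps B=0 W=0
Move 9: B@(2,0) -> caps B=0 W=0
Move 10: W@(0,1) -> caps B=0 W=1
Move 11: B@(3,1) -> caps B=0 W=1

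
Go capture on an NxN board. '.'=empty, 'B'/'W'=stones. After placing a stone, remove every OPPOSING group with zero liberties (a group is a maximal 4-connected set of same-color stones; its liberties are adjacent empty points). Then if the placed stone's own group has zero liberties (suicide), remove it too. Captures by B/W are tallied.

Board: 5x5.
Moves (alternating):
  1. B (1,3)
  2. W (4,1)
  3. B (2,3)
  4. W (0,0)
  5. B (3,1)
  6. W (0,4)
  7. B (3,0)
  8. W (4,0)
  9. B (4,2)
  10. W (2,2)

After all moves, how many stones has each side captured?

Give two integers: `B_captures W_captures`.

Answer: 2 0

Derivation:
Move 1: B@(1,3) -> caps B=0 W=0
Move 2: W@(4,1) -> caps B=0 W=0
Move 3: B@(2,3) -> caps B=0 W=0
Move 4: W@(0,0) -> caps B=0 W=0
Move 5: B@(3,1) -> caps B=0 W=0
Move 6: W@(0,4) -> caps B=0 W=0
Move 7: B@(3,0) -> caps B=0 W=0
Move 8: W@(4,0) -> caps B=0 W=0
Move 9: B@(4,2) -> caps B=2 W=0
Move 10: W@(2,2) -> caps B=2 W=0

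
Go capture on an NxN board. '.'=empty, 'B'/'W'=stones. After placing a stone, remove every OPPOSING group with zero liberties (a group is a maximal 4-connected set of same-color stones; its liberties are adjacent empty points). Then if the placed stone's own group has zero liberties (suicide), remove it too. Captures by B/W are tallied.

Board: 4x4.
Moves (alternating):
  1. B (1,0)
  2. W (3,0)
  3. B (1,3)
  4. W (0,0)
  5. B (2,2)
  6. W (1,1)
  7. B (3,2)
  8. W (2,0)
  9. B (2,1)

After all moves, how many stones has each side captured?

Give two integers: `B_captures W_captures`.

Answer: 0 1

Derivation:
Move 1: B@(1,0) -> caps B=0 W=0
Move 2: W@(3,0) -> caps B=0 W=0
Move 3: B@(1,3) -> caps B=0 W=0
Move 4: W@(0,0) -> caps B=0 W=0
Move 5: B@(2,2) -> caps B=0 W=0
Move 6: W@(1,1) -> caps B=0 W=0
Move 7: B@(3,2) -> caps B=0 W=0
Move 8: W@(2,0) -> caps B=0 W=1
Move 9: B@(2,1) -> caps B=0 W=1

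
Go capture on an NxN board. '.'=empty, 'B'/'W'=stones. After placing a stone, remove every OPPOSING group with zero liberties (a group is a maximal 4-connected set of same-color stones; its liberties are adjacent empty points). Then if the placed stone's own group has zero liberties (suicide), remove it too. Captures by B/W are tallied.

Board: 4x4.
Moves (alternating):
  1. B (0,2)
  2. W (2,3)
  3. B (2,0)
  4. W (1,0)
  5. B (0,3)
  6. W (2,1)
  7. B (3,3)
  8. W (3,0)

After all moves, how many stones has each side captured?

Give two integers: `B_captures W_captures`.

Move 1: B@(0,2) -> caps B=0 W=0
Move 2: W@(2,3) -> caps B=0 W=0
Move 3: B@(2,0) -> caps B=0 W=0
Move 4: W@(1,0) -> caps B=0 W=0
Move 5: B@(0,3) -> caps B=0 W=0
Move 6: W@(2,1) -> caps B=0 W=0
Move 7: B@(3,3) -> caps B=0 W=0
Move 8: W@(3,0) -> caps B=0 W=1

Answer: 0 1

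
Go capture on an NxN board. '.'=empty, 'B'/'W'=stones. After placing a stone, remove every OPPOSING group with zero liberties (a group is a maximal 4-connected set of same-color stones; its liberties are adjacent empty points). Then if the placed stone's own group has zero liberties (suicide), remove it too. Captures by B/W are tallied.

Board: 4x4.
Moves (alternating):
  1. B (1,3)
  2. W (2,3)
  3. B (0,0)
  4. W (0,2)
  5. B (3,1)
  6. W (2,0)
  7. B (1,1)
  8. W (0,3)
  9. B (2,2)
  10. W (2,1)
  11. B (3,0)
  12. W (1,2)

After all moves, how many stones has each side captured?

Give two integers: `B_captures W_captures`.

Move 1: B@(1,3) -> caps B=0 W=0
Move 2: W@(2,3) -> caps B=0 W=0
Move 3: B@(0,0) -> caps B=0 W=0
Move 4: W@(0,2) -> caps B=0 W=0
Move 5: B@(3,1) -> caps B=0 W=0
Move 6: W@(2,0) -> caps B=0 W=0
Move 7: B@(1,1) -> caps B=0 W=0
Move 8: W@(0,3) -> caps B=0 W=0
Move 9: B@(2,2) -> caps B=0 W=0
Move 10: W@(2,1) -> caps B=0 W=0
Move 11: B@(3,0) -> caps B=0 W=0
Move 12: W@(1,2) -> caps B=0 W=1

Answer: 0 1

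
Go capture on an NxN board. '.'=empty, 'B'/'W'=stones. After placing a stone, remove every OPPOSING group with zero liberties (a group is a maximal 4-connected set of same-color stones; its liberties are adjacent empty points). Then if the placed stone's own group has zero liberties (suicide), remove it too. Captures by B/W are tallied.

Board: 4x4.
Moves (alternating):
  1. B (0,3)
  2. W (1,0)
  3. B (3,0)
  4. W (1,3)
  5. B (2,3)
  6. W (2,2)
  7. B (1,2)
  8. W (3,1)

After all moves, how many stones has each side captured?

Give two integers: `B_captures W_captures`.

Answer: 1 0

Derivation:
Move 1: B@(0,3) -> caps B=0 W=0
Move 2: W@(1,0) -> caps B=0 W=0
Move 3: B@(3,0) -> caps B=0 W=0
Move 4: W@(1,3) -> caps B=0 W=0
Move 5: B@(2,3) -> caps B=0 W=0
Move 6: W@(2,2) -> caps B=0 W=0
Move 7: B@(1,2) -> caps B=1 W=0
Move 8: W@(3,1) -> caps B=1 W=0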